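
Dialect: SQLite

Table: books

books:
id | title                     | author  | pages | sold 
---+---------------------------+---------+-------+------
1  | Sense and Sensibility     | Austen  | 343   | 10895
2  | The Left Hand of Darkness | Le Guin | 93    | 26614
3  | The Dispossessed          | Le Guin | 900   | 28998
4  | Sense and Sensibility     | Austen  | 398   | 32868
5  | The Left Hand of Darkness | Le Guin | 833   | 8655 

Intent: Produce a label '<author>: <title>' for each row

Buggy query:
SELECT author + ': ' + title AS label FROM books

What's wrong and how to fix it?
Bug: '+' is numeric addition; on text columns SQLite converts them to 0 instead of concatenating

Fix: Replace + with || to concatenate text

Corrected query:
SELECT author || ': ' || title AS label FROM books

Result:
label                             
----------------------------------
Austen: Sense and Sensibility     
Le Guin: The Left Hand of Darkness
Le Guin: The Dispossessed         
Austen: Sense and Sensibility     
Le Guin: The Left Hand of Darkness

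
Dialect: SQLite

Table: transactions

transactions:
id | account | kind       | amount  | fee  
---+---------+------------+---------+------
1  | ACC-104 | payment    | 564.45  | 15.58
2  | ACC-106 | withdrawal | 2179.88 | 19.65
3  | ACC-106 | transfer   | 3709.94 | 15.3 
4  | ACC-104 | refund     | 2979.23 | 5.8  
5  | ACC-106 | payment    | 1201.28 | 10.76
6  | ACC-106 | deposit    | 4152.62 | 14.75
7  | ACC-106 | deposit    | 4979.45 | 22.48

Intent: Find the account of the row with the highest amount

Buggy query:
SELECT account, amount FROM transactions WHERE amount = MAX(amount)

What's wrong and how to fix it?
Bug: WHERE is evaluated per row; an aggregate over the whole table isn't defined there

Fix: Use a subquery: WHERE amount = (SELECT MAX(amount) FROM transactions)

Corrected query:
SELECT account, amount FROM transactions WHERE amount = (SELECT MAX(amount) FROM transactions)

Result:
account | amount 
--------+--------
ACC-106 | 4979.45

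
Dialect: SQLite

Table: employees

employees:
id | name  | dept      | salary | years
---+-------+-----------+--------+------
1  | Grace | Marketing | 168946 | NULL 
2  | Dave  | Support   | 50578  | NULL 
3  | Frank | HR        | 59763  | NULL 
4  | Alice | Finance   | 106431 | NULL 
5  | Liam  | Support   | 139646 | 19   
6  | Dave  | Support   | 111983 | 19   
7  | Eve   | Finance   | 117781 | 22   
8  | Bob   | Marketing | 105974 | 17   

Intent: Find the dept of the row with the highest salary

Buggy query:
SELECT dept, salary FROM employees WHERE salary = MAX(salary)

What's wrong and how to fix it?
Bug: MAX(salary) is an aggregate and cannot be used directly in WHERE

Fix: Use a subquery: WHERE salary = (SELECT MAX(salary) FROM employees)

Corrected query:
SELECT dept, salary FROM employees WHERE salary = (SELECT MAX(salary) FROM employees)

Result:
dept      | salary
----------+-------
Marketing | 168946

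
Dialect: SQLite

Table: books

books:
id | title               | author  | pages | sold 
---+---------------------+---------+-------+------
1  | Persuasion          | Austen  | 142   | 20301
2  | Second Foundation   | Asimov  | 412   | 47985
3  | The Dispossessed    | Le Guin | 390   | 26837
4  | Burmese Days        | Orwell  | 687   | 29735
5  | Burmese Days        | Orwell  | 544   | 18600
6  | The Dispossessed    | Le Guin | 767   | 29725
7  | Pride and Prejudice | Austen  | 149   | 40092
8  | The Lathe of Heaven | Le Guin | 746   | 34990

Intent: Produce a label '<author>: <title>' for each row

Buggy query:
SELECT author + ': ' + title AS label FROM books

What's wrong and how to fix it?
Bug: SQLite uses || for string concatenation; + coerces text to numbers (yielding 0)

Fix: Use the || operator for string concatenation

Corrected query:
SELECT author || ': ' || title AS label FROM books

Result:
label                       
----------------------------
Austen: Persuasion          
Asimov: Second Foundation   
Le Guin: The Dispossessed   
Orwell: Burmese Days        
Orwell: Burmese Days        
Le Guin: The Dispossessed   
Austen: Pride and Prejudice 
Le Guin: The Lathe of Heaven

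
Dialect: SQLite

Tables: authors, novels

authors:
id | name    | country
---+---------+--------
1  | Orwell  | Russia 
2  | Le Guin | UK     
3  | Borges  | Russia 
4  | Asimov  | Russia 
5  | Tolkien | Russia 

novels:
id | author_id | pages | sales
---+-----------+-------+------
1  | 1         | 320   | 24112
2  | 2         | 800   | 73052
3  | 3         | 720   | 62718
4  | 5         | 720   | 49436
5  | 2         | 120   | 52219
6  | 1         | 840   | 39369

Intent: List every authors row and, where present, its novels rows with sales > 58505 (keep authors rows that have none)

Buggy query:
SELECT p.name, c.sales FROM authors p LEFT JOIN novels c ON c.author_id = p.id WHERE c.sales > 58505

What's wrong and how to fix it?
Bug: A WHERE condition on the right-hand table after LEFT JOIN drops unmatched parents

Fix: Put 'c.sales > 58505' in the JOIN's ON clause instead of WHERE

Corrected query:
SELECT p.name, c.sales FROM authors p LEFT JOIN novels c ON c.author_id = p.id AND c.sales > 58505

Result:
name    | sales
--------+------
Orwell  | NULL 
Le Guin | 73052
Borges  | 62718
Asimov  | NULL 
Tolkien | NULL 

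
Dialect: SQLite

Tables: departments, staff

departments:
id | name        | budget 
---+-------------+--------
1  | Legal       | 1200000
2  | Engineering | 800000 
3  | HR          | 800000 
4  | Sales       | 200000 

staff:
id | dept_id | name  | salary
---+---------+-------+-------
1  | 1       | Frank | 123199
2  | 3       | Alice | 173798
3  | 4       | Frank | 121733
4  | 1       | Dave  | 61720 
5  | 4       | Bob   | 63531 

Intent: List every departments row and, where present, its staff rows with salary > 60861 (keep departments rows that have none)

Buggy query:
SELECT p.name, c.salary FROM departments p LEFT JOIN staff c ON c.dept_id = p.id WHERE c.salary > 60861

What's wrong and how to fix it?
Bug: A WHERE condition on the right-hand table after LEFT JOIN drops unmatched parents

Fix: Move the right-table condition into the ON clause so unmatched parents are kept

Corrected query:
SELECT p.name, c.salary FROM departments p LEFT JOIN staff c ON c.dept_id = p.id AND c.salary > 60861

Result:
name        | salary
------------+-------
Legal       | 61720 
Legal       | 123199
Engineering | NULL  
HR          | 173798
Sales       | 63531 
Sales       | 121733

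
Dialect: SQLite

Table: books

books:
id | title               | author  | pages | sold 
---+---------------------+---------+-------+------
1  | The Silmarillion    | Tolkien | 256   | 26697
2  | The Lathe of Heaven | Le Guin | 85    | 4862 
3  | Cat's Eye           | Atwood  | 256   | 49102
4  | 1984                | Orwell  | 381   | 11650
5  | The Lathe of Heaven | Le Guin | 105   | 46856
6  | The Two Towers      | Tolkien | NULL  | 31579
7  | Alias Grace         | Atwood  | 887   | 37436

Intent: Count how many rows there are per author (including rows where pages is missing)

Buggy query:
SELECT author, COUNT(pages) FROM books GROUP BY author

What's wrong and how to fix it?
Bug: COUNT(column) counts non-NULL values only; rows with NULL pages aren't counted

Fix: Use COUNT(*) to count all rows regardless of NULL

Corrected query:
SELECT author, COUNT(*) FROM books GROUP BY author

Result:
author  | COUNT(*)
--------+---------
Atwood  | 2       
Le Guin | 2       
Orwell  | 1       
Tolkien | 2       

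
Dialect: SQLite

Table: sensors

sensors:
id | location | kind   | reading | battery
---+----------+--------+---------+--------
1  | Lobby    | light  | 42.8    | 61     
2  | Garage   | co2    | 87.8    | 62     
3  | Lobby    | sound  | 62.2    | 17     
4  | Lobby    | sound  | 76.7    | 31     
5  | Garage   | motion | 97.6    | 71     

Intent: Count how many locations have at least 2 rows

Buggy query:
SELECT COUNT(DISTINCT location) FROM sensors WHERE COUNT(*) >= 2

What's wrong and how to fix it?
Bug: COUNT(*) cannot appear in WHERE; the per-group count doesn't exist yet

Fix: Group first with HAVING COUNT(*) >= 2, then COUNT the resulting groups

Corrected query:
SELECT COUNT(*) FROM (SELECT location FROM sensors GROUP BY location HAVING COUNT(*) >= 2)

Result:
COUNT(*)
--------
2       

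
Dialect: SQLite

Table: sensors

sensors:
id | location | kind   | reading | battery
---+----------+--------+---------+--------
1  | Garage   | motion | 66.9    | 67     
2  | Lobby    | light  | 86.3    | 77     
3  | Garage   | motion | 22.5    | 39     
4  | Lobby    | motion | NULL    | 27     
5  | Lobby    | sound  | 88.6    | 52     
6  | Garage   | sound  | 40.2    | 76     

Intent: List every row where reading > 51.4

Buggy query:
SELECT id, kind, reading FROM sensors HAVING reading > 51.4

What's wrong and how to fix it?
Bug: This is a non-aggregate query (no GROUP BY, no aggregates), so in SQLite the HAVING clause is invalid here; a row-level condition belongs in WHERE

Fix: Use WHERE for row-level filtering

Corrected query:
SELECT id, kind, reading FROM sensors WHERE reading > 51.4

Result:
id | kind   | reading
---+--------+--------
1  | motion | 66.9   
2  | light  | 86.3   
5  | sound  | 88.6   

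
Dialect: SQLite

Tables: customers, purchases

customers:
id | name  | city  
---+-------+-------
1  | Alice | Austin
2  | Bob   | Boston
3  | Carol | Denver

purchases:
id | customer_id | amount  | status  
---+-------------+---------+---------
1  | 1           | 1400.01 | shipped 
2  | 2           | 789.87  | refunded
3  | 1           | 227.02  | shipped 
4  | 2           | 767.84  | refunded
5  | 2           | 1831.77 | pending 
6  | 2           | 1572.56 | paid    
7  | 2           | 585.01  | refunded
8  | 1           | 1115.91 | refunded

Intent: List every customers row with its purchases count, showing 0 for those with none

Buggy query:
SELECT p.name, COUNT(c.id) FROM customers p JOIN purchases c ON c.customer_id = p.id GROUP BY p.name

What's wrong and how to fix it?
Bug: An inner join excludes parents with zero children

Fix: Use LEFT JOIN so parents without children still appear (COUNT(c.id) gives 0)

Corrected query:
SELECT p.name, COUNT(c.id) FROM customers p LEFT JOIN purchases c ON c.customer_id = p.id GROUP BY p.name

Result:
name  | COUNT(c.id)
------+------------
Alice | 3          
Bob   | 5          
Carol | 0          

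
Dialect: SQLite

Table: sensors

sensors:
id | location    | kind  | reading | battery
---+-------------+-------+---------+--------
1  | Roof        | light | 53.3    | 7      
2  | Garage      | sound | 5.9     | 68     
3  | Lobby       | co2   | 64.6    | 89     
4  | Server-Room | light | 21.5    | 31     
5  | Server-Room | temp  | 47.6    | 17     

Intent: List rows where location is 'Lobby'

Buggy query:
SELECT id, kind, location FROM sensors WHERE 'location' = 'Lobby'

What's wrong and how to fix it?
Bug: 'location' in single quotes is a string literal, not the column; the comparison is literal-vs-literal and never true

Fix: Remove the quotes around the column name (or use double quotes for an identifier)

Corrected query:
SELECT id, kind, location FROM sensors WHERE location = 'Lobby'

Result:
id | kind | location
---+------+---------
3  | co2  | Lobby   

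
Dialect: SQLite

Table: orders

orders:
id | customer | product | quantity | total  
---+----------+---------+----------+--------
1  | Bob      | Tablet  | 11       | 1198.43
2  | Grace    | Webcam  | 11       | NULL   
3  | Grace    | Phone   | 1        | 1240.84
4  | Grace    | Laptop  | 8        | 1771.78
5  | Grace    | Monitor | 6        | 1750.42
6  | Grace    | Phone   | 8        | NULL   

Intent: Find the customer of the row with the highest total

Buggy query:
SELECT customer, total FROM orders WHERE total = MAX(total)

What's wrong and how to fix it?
Bug: MAX(total) is an aggregate and cannot be used directly in WHERE

Fix: Wrap MAX in a scalar subquery so WHERE compares against a single value

Corrected query:
SELECT customer, total FROM orders WHERE total = (SELECT MAX(total) FROM orders)

Result:
customer | total  
---------+--------
Grace    | 1771.78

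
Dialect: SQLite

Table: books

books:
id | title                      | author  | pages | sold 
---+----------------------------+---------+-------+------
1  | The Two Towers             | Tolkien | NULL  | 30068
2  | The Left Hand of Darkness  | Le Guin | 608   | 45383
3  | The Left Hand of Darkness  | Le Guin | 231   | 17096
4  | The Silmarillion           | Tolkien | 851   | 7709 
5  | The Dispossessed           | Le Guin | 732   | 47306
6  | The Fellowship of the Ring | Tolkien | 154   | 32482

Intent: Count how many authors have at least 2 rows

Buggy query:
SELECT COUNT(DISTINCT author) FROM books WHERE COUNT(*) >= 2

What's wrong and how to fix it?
Bug: COUNT(*) cannot appear in WHERE; the per-group count doesn't exist yet

Fix: Group first with HAVING COUNT(*) >= 2, then COUNT the resulting groups

Corrected query:
SELECT COUNT(*) FROM (SELECT author FROM books GROUP BY author HAVING COUNT(*) >= 2)

Result:
COUNT(*)
--------
2       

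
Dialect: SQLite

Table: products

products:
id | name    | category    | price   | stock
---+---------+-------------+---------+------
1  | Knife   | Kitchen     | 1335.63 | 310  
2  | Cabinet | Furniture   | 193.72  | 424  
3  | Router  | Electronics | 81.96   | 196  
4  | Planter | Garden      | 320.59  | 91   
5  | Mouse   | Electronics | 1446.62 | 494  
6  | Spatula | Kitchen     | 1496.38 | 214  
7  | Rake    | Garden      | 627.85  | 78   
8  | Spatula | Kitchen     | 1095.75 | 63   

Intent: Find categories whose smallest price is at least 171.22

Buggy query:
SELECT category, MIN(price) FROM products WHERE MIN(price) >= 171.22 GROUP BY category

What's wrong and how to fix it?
Bug: MIN() in WHERE is a misuse of aggregate

Fix: Replace WHERE with HAVING after the GROUP BY

Corrected query:
SELECT category, MIN(price) FROM products GROUP BY category HAVING MIN(price) >= 171.22

Result:
category  | MIN(price)
----------+-----------
Furniture | 193.72    
Garden    | 320.59    
Kitchen   | 1095.75   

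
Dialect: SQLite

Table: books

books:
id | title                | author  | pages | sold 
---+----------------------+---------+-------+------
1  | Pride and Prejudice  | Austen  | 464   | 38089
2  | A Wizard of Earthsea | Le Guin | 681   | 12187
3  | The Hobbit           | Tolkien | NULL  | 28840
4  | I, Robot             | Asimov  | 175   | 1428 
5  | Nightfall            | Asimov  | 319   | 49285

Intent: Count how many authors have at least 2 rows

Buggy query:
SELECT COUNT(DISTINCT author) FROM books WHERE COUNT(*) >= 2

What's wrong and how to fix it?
Bug: WHERE filters individual rows, not groups, so a group-level COUNT is invalid there

Fix: Group first with HAVING COUNT(*) >= 2, then COUNT the resulting groups

Corrected query:
SELECT COUNT(*) FROM (SELECT author FROM books GROUP BY author HAVING COUNT(*) >= 2)

Result:
COUNT(*)
--------
1       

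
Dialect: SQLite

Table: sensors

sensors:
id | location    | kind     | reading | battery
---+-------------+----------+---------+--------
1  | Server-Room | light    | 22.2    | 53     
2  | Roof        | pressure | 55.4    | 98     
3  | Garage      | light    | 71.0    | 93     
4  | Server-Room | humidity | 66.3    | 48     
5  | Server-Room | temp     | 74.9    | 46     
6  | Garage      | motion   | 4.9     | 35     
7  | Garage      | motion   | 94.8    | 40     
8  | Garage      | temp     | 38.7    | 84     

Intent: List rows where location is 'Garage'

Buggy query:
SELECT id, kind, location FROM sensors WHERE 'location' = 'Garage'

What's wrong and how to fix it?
Bug: Single quotes denote string literals in SQL; the column name is being compared as a constant string

Fix: Remove the quotes around the column name (or use double quotes for an identifier)

Corrected query:
SELECT id, kind, location FROM sensors WHERE location = 'Garage'

Result:
id | kind   | location
---+--------+---------
3  | light  | Garage  
6  | motion | Garage  
7  | motion | Garage  
8  | temp   | Garage  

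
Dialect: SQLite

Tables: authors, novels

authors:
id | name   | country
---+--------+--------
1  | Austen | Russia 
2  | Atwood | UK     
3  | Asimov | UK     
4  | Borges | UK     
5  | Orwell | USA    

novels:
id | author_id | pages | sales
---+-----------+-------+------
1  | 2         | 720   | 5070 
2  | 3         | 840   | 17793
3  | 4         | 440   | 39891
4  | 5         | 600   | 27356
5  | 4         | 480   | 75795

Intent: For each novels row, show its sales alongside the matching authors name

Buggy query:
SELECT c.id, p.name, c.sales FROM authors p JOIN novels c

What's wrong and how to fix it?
Bug: Missing join condition: each novels row is matched to all authors rows instead of just its own

Fix: Specify the join condition linking the foreign key to the parent id

Corrected query:
SELECT c.id, p.name, c.sales FROM authors p JOIN novels c ON c.author_id = p.id

Result:
id | name   | sales
---+--------+------
1  | Atwood | 5070 
2  | Asimov | 17793
3  | Borges | 39891
4  | Orwell | 27356
5  | Borges | 75795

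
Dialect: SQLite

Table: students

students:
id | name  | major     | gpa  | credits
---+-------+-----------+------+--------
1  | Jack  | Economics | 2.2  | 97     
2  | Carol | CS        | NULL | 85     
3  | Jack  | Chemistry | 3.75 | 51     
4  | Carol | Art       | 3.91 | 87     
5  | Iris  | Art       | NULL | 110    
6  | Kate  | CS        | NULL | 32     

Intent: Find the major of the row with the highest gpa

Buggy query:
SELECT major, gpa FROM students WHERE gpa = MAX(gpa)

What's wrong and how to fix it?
Bug: WHERE is evaluated per row; an aggregate over the whole table isn't defined there

Fix: Use a subquery: WHERE gpa = (SELECT MAX(gpa) FROM students)

Corrected query:
SELECT major, gpa FROM students WHERE gpa = (SELECT MAX(gpa) FROM students)

Result:
major | gpa 
------+-----
Art   | 3.91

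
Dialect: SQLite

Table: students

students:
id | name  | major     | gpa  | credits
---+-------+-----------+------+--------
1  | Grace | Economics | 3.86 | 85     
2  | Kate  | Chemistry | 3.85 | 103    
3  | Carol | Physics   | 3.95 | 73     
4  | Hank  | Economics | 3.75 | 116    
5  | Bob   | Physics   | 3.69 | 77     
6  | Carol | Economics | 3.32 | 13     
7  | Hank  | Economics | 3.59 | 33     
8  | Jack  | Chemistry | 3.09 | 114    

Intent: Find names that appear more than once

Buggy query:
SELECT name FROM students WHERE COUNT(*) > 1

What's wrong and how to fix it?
Bug: WHERE can't reference COUNT(*); aggregates are computed after WHERE

Fix: Group first, then use HAVING for the count condition

Corrected query:
SELECT name FROM students GROUP BY name HAVING COUNT(*) > 1

Result:
name 
-----
Carol
Hank 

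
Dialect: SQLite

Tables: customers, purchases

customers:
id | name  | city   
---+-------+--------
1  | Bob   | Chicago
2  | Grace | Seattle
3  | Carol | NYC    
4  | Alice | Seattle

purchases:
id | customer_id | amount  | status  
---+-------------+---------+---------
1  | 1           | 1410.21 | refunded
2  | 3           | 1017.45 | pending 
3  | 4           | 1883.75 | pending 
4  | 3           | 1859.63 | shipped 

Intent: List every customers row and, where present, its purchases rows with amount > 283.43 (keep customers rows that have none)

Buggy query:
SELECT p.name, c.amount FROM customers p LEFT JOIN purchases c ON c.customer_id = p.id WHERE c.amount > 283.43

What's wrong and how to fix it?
Bug: A WHERE condition on the right-hand table after LEFT JOIN drops unmatched parents

Fix: Put 'c.amount > 283.43' in the JOIN's ON clause instead of WHERE

Corrected query:
SELECT p.name, c.amount FROM customers p LEFT JOIN purchases c ON c.customer_id = p.id AND c.amount > 283.43

Result:
name  | amount 
------+--------
Bob   | 1410.21
Grace | NULL   
Carol | 1017.45
Carol | 1859.63
Alice | 1883.75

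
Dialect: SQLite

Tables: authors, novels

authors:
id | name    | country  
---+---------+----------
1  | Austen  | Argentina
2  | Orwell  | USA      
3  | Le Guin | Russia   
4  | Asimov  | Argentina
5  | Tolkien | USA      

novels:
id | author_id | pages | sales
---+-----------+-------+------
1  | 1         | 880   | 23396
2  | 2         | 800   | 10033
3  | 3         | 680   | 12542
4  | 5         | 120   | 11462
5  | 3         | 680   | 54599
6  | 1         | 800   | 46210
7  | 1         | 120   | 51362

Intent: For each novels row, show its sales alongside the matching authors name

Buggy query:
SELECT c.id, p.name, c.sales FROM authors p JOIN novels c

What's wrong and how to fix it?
Bug: Missing join condition: each novels row is matched to all authors rows instead of just its own

Fix: Add ON c.author_id = p.id to the JOIN

Corrected query:
SELECT c.id, p.name, c.sales FROM authors p JOIN novels c ON c.author_id = p.id

Result:
id | name    | sales
---+---------+------
1  | Austen  | 23396
2  | Orwell  | 10033
3  | Le Guin | 12542
4  | Tolkien | 11462
5  | Le Guin | 54599
6  | Austen  | 46210
7  | Austen  | 51362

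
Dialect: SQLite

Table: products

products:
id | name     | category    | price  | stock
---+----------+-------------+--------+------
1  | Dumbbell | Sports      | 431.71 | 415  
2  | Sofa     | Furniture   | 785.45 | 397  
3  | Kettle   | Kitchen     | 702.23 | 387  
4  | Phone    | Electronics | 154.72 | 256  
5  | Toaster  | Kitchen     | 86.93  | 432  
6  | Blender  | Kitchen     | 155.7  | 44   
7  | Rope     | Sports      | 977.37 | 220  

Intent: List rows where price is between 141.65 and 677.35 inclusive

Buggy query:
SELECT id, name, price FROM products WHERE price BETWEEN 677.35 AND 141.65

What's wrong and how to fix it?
Bug: BETWEEN expects the lower bound first; with 677.35 AND 141.65 the range is empty

Fix: Swap the bounds so the smaller value comes first

Corrected query:
SELECT id, name, price FROM products WHERE price BETWEEN 141.65 AND 677.35

Result:
id | name     | price 
---+----------+-------
1  | Dumbbell | 431.71
4  | Phone    | 154.72
6  | Blender  | 155.7 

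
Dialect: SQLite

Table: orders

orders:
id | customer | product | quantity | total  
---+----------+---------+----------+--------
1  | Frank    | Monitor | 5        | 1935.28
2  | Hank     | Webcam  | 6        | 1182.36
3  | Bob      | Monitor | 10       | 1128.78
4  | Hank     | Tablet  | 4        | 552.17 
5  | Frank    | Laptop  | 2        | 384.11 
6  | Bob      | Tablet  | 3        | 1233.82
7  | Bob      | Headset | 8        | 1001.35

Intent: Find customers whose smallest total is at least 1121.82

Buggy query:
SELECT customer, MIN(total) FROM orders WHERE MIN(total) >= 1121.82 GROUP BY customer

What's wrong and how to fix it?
Bug: Aggregates like MIN are computed per group after WHERE runs

Fix: Replace WHERE with HAVING after the GROUP BY

Corrected query:
SELECT customer, MIN(total) FROM orders GROUP BY customer HAVING MIN(total) >= 1121.82

Result:
(no rows)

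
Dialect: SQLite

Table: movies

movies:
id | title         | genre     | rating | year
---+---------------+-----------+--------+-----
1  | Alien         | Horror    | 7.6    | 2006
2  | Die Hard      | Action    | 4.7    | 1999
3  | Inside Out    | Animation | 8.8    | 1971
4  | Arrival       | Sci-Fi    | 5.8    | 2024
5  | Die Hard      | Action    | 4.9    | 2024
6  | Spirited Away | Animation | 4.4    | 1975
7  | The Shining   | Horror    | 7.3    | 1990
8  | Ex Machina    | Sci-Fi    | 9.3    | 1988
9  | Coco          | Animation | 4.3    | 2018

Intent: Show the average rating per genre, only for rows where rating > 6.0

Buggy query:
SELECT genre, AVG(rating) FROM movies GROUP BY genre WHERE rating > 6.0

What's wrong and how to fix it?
Bug: WHERE cannot follow GROUP BY

Fix: Move the WHERE clause before GROUP BY

Corrected query:
SELECT genre, AVG(rating) FROM movies WHERE rating > 6.0 GROUP BY genre

Result:
genre     | AVG(rating)
----------+------------
Animation | 8.8        
Horror    | 7.45       
Sci-Fi    | 9.3        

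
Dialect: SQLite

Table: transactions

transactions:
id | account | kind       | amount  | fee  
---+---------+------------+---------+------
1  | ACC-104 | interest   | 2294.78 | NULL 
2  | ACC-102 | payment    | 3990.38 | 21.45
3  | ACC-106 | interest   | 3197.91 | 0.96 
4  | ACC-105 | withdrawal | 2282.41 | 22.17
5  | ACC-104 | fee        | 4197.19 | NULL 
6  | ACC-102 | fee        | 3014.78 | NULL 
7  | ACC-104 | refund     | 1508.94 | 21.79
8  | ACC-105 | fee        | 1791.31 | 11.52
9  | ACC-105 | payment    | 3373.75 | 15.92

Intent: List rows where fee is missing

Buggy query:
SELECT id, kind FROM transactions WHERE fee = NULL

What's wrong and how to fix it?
Bug: '= NULL' is always unknown in SQL three-valued logic, so no rows match

Fix: Replace '= NULL' with 'IS NULL'

Corrected query:
SELECT id, kind FROM transactions WHERE fee IS NULL

Result:
id | kind    
---+---------
1  | interest
5  | fee     
6  | fee     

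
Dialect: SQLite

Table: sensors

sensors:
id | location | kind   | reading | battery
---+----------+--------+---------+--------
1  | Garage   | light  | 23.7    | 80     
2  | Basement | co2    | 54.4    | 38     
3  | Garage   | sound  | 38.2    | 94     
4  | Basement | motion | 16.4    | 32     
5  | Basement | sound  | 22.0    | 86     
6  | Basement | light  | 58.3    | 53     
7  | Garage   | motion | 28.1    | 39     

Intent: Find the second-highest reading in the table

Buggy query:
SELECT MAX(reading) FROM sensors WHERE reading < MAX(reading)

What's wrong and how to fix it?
Bug: The inner MAX is an aggregate inside WHERE, which is not allowed

Fix: Put the inner MAX in a scalar subquery

Corrected query:
SELECT MAX(reading) FROM sensors WHERE reading < (SELECT MAX(reading) FROM sensors)

Result:
MAX(reading)
------------
54.4        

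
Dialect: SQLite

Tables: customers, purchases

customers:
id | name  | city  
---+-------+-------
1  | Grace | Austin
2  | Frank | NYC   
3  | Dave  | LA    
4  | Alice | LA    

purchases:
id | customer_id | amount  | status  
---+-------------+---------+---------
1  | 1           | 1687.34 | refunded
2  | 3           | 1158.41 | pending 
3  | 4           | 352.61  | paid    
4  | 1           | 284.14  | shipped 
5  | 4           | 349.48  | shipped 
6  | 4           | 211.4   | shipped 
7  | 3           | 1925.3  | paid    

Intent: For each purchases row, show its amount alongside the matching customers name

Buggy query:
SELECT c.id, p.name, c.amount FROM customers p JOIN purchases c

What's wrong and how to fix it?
Bug: JOIN with no ON clause produces a cartesian product; every purchases row pairs with every customers row

Fix: Add ON c.customer_id = p.id to the JOIN

Corrected query:
SELECT c.id, p.name, c.amount FROM customers p JOIN purchases c ON c.customer_id = p.id

Result:
id | name  | amount 
---+-------+--------
1  | Grace | 1687.34
2  | Dave  | 1158.41
3  | Alice | 352.61 
4  | Grace | 284.14 
5  | Alice | 349.48 
6  | Alice | 211.4  
7  | Dave  | 1925.3 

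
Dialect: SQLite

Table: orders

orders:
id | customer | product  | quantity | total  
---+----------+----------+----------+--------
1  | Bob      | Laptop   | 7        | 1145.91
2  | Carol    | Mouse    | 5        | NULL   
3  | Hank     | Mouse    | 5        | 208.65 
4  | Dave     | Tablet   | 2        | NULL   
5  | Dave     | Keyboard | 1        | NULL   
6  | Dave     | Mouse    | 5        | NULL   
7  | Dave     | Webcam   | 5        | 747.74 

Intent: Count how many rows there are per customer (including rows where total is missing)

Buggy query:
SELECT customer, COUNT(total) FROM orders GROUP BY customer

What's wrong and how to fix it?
Bug: COUNT(column) counts non-NULL values only; rows with NULL total aren't counted

Fix: Use COUNT(*) to count all rows regardless of NULL

Corrected query:
SELECT customer, COUNT(*) FROM orders GROUP BY customer

Result:
customer | COUNT(*)
---------+---------
Bob      | 1       
Carol    | 1       
Dave     | 4       
Hank     | 1       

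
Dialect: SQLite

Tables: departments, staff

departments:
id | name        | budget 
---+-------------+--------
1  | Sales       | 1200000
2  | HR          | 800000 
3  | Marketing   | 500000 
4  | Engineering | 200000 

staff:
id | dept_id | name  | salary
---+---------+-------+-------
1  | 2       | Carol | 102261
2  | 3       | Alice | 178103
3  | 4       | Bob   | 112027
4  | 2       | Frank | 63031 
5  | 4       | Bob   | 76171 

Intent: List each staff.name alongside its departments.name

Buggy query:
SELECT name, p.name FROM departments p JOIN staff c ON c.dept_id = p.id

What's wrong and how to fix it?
Bug: Both tables have a 'name' column; the unqualified reference is ambiguous

Fix: Prefix ambiguous columns with the table alias

Corrected query:
SELECT c.name, p.name FROM departments p JOIN staff c ON c.dept_id = p.id

Result:
name  | name       
------+------------
Carol | HR         
Alice | Marketing  
Bob   | Engineering
Frank | HR         
Bob   | Engineering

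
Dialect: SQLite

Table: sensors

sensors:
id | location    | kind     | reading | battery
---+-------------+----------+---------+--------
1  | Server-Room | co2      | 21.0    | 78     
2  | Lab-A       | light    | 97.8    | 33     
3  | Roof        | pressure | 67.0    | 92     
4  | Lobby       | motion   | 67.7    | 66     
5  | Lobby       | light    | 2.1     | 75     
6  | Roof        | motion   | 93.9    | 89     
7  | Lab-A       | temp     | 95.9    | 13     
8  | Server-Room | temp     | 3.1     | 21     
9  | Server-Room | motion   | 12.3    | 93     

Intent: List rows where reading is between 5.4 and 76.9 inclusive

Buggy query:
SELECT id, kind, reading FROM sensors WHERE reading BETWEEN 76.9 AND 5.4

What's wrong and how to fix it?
Bug: BETWEEN expects the lower bound first; with 76.9 AND 5.4 the range is empty

Fix: Write BETWEEN 5.4 AND 76.9

Corrected query:
SELECT id, kind, reading FROM sensors WHERE reading BETWEEN 5.4 AND 76.9

Result:
id | kind     | reading
---+----------+--------
1  | co2      | 21     
3  | pressure | 67     
4  | motion   | 67.7   
9  | motion   | 12.3   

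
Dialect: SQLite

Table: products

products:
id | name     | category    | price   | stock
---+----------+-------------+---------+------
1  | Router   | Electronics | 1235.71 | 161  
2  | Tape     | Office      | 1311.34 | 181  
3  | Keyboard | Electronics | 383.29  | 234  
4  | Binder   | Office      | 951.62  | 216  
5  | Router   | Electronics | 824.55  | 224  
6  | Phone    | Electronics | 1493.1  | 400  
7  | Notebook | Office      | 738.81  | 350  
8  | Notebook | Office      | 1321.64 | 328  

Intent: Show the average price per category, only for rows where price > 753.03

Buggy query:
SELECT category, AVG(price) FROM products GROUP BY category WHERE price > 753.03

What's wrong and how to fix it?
Bug: Row-level WHERE must come before GROUP BY in the clause order

Fix: Place WHERE between FROM and GROUP BY

Corrected query:
SELECT category, AVG(price) FROM products WHERE price > 753.03 GROUP BY category

Result:
category    | AVG(price) 
------------+------------
Electronics | 1184.453333
Office      | 1194.866667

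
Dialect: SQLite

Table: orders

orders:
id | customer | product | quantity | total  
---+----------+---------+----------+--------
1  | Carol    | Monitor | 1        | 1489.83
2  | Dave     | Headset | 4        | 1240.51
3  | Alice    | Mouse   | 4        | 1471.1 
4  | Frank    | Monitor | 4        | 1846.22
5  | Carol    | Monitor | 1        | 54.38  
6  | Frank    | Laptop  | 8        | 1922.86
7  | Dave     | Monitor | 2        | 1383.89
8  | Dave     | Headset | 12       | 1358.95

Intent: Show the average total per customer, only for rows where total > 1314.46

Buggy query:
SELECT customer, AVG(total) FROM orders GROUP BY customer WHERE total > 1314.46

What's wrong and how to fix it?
Bug: WHERE cannot follow GROUP BY

Fix: Place WHERE between FROM and GROUP BY

Corrected query:
SELECT customer, AVG(total) FROM orders WHERE total > 1314.46 GROUP BY customer

Result:
customer | AVG(total)
---------+-----------
Alice    | 1471.1    
Carol    | 1489.83   
Dave     | 1371.42   
Frank    | 1884.54   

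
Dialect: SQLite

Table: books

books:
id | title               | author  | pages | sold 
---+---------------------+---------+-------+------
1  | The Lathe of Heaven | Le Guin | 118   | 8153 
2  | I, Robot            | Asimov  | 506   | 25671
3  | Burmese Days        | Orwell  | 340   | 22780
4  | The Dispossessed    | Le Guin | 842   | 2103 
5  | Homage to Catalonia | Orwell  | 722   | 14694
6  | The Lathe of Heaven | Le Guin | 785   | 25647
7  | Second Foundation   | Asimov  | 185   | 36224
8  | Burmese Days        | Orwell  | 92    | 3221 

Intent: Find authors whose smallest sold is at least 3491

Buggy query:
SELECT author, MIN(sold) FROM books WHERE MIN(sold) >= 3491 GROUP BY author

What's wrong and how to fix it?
Bug: Aggregates like MIN are computed per group after WHERE runs

Fix: Use HAVING for the per-group MIN condition

Corrected query:
SELECT author, MIN(sold) FROM books GROUP BY author HAVING MIN(sold) >= 3491

Result:
author | MIN(sold)
-------+----------
Asimov | 25671    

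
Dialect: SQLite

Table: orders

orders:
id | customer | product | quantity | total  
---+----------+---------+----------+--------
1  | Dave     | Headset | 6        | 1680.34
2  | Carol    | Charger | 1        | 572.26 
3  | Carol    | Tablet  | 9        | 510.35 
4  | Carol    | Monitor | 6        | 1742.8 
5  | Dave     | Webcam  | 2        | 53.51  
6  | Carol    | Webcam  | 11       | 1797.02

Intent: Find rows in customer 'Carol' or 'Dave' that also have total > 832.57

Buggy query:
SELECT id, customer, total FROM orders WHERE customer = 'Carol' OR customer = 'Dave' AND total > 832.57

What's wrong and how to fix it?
Bug: AND binds tighter than OR, so this parses as customer = 'Carol' OR (customer = 'Dave' AND total > 832.57)

Fix: Add parentheses around the OR so the AND applies to both alternatives

Corrected query:
SELECT id, customer, total FROM orders WHERE (customer = 'Carol' OR customer = 'Dave') AND total > 832.57

Result:
id | customer | total  
---+----------+--------
1  | Dave     | 1680.34
4  | Carol    | 1742.8 
6  | Carol    | 1797.02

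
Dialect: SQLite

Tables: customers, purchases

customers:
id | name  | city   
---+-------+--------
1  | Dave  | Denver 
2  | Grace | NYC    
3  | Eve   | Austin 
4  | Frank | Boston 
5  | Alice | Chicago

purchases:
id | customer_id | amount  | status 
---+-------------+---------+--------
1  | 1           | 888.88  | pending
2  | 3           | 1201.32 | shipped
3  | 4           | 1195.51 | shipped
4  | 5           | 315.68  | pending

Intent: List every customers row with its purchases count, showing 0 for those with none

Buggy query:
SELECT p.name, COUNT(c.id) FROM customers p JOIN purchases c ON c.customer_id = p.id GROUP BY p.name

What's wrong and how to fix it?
Bug: INNER JOIN drops customers rows that have no matching purchases rows

Fix: Switch to LEFT JOIN to retain unmatched parent rows

Corrected query:
SELECT p.name, COUNT(c.id) FROM customers p LEFT JOIN purchases c ON c.customer_id = p.id GROUP BY p.name

Result:
name  | COUNT(c.id)
------+------------
Alice | 1          
Dave  | 1          
Eve   | 1          
Frank | 1          
Grace | 0          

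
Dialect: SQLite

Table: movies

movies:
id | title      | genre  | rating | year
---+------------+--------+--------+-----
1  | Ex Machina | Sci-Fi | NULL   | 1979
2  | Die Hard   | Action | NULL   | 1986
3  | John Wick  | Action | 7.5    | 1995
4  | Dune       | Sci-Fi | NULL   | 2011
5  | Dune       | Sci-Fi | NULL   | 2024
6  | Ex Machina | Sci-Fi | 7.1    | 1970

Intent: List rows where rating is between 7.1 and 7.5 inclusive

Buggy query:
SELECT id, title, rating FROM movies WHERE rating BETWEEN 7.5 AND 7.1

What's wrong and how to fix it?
Bug: The bounds are reversed; BETWEEN a AND b requires a <= b to match anything

Fix: Write BETWEEN 7.1 AND 7.5

Corrected query:
SELECT id, title, rating FROM movies WHERE rating BETWEEN 7.1 AND 7.5

Result:
id | title      | rating
---+------------+-------
3  | John Wick  | 7.5   
6  | Ex Machina | 7.1   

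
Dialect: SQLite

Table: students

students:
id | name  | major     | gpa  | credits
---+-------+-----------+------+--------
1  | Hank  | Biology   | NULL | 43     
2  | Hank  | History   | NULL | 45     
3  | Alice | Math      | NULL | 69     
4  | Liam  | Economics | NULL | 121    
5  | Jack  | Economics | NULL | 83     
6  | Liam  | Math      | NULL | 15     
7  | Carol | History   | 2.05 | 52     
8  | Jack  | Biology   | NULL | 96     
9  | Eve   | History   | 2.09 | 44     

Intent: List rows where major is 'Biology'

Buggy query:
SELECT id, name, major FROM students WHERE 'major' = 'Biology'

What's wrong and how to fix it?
Bug: 'major' in single quotes is a string literal, not the column; the comparison is literal-vs-literal and never true

Fix: Reference the column as major without single quotes

Corrected query:
SELECT id, name, major FROM students WHERE major = 'Biology'

Result:
id | name | major  
---+------+--------
1  | Hank | Biology
8  | Jack | Biology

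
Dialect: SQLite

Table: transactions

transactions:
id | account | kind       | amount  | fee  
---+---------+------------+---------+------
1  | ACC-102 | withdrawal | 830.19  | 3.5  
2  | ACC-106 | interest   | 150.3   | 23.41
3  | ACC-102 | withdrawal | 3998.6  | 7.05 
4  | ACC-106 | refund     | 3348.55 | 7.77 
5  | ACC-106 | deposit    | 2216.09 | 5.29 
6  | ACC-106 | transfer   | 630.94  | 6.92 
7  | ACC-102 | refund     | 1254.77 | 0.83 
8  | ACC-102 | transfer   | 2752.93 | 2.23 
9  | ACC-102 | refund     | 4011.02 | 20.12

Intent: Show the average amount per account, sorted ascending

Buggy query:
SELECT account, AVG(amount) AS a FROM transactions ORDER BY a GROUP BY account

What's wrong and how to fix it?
Bug: ORDER BY appears before GROUP BY; SQL clause order requires GROUP BY first

Fix: Move ORDER BY to the end, after GROUP BY

Corrected query:
SELECT account, AVG(amount) AS a FROM transactions GROUP BY account ORDER BY a

Result:
account | a       
--------+---------
ACC-106 | 1586.47 
ACC-102 | 2569.502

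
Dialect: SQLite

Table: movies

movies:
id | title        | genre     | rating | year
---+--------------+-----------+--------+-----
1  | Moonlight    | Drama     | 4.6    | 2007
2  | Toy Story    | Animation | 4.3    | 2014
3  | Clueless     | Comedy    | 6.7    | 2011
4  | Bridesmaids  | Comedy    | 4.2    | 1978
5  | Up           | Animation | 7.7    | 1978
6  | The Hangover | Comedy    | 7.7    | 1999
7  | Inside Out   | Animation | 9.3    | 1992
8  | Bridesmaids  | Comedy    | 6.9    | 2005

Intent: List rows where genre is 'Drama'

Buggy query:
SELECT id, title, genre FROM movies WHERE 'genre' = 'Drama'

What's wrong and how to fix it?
Bug: 'genre' in single quotes is a string literal, not the column; the comparison is literal-vs-literal and never true

Fix: Remove the quotes around the column name (or use double quotes for an identifier)

Corrected query:
SELECT id, title, genre FROM movies WHERE genre = 'Drama'

Result:
id | title     | genre
---+-----------+------
1  | Moonlight | Drama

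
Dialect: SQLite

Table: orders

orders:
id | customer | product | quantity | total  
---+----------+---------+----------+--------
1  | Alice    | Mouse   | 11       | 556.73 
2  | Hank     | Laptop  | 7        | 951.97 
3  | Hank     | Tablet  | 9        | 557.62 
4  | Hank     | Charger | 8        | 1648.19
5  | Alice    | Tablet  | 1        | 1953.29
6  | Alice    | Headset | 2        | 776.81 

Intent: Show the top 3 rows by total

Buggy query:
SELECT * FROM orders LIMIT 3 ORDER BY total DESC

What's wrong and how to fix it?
Bug: LIMIT must come after ORDER BY

Fix: Sort with ORDER BY, then apply LIMIT

Corrected query:
SELECT * FROM orders ORDER BY total DESC LIMIT 3

Result:
id | customer | product | quantity | total  
---+----------+---------+----------+--------
5  | Alice    | Tablet  | 1        | 1953.29
4  | Hank     | Charger | 8        | 1648.19
2  | Hank     | Laptop  | 7        | 951.97 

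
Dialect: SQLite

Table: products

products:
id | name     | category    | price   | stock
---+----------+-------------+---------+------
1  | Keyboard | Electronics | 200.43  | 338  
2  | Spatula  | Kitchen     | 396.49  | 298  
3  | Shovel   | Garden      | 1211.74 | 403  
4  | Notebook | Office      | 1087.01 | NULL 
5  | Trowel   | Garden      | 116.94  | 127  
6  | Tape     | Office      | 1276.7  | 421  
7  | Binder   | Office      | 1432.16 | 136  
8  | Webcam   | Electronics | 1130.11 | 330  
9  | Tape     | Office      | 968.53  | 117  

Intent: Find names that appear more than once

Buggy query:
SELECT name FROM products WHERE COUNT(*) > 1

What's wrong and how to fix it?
Bug: WHERE can't reference COUNT(*); aggregates are computed after WHERE

Fix: Group first, then use HAVING for the count condition

Corrected query:
SELECT name FROM products GROUP BY name HAVING COUNT(*) > 1

Result:
name
----
Tape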